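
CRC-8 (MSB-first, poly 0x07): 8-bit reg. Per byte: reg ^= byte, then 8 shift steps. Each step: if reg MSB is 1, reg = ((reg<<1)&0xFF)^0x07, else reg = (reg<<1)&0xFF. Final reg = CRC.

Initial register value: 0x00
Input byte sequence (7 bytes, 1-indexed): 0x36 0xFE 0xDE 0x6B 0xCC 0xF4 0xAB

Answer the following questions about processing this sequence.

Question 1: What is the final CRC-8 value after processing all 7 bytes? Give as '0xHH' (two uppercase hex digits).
Answer: 0xB7

Derivation:
After byte 1 (0x36): reg=0x82
After byte 2 (0xFE): reg=0x73
After byte 3 (0xDE): reg=0x4A
After byte 4 (0x6B): reg=0xE7
After byte 5 (0xCC): reg=0xD1
After byte 6 (0xF4): reg=0xFB
After byte 7 (0xAB): reg=0xB7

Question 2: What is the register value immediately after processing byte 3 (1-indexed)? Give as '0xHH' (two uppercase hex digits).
Answer: 0x4A

Derivation:
After byte 1 (0x36): reg=0x82
After byte 2 (0xFE): reg=0x73
After byte 3 (0xDE): reg=0x4A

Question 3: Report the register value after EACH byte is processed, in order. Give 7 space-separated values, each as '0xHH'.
0x82 0x73 0x4A 0xE7 0xD1 0xFB 0xB7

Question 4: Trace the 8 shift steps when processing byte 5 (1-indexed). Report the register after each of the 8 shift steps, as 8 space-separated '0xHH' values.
After byte 1 (0x36): reg=0x82
After byte 2 (0xFE): reg=0x73
After byte 3 (0xDE): reg=0x4A
After byte 4 (0x6B): reg=0xE7
Register before byte 5: 0xE7
After XOR with byte 0xCC: 0x2B

Answer: 0x56 0xAC 0x5F 0xBE 0x7B 0xF6 0xEB 0xD1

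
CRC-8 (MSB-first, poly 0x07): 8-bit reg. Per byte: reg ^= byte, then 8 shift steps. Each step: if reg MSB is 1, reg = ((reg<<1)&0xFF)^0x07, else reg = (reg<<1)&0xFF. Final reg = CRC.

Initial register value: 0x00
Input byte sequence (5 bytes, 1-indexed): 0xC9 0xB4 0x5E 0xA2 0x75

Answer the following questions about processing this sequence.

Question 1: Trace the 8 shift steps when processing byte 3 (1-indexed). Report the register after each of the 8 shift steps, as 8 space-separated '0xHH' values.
Answer: 0x16 0x2C 0x58 0xB0 0x67 0xCE 0x9B 0x31

Derivation:
After byte 1 (0xC9): reg=0x71
After byte 2 (0xB4): reg=0x55
Register before byte 3: 0x55
After XOR with byte 0x5E: 0x0B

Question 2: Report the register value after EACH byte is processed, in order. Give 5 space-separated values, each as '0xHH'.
0x71 0x55 0x31 0xF0 0x92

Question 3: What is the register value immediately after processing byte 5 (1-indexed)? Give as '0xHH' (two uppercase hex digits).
Answer: 0x92

Derivation:
After byte 1 (0xC9): reg=0x71
After byte 2 (0xB4): reg=0x55
After byte 3 (0x5E): reg=0x31
After byte 4 (0xA2): reg=0xF0
After byte 5 (0x75): reg=0x92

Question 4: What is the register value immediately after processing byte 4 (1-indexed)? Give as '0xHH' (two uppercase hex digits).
Answer: 0xF0

Derivation:
After byte 1 (0xC9): reg=0x71
After byte 2 (0xB4): reg=0x55
After byte 3 (0x5E): reg=0x31
After byte 4 (0xA2): reg=0xF0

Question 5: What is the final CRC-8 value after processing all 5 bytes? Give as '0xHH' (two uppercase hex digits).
Answer: 0x92

Derivation:
After byte 1 (0xC9): reg=0x71
After byte 2 (0xB4): reg=0x55
After byte 3 (0x5E): reg=0x31
After byte 4 (0xA2): reg=0xF0
After byte 5 (0x75): reg=0x92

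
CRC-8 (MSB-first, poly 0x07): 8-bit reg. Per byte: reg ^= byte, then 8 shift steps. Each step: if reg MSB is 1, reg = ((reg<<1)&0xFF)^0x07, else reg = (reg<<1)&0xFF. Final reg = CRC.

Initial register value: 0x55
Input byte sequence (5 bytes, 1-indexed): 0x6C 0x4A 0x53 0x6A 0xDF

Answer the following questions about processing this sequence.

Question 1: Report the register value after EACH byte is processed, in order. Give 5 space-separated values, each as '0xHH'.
0xAF 0xB5 0xBC 0x2C 0xD7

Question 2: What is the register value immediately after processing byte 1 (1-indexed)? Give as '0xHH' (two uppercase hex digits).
After byte 1 (0x6C): reg=0xAF

Answer: 0xAF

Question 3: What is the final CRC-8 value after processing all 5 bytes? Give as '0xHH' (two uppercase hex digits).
Answer: 0xD7

Derivation:
After byte 1 (0x6C): reg=0xAF
After byte 2 (0x4A): reg=0xB5
After byte 3 (0x53): reg=0xBC
After byte 4 (0x6A): reg=0x2C
After byte 5 (0xDF): reg=0xD7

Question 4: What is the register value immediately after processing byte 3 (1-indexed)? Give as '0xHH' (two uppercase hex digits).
After byte 1 (0x6C): reg=0xAF
After byte 2 (0x4A): reg=0xB5
After byte 3 (0x53): reg=0xBC

Answer: 0xBC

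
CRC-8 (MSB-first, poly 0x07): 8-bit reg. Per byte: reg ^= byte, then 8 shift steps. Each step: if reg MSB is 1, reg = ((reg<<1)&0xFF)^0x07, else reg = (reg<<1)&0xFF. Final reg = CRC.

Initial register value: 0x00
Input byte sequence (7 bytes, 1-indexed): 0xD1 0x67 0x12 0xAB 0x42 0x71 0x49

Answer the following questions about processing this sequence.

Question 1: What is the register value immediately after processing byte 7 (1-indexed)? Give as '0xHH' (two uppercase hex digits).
Answer: 0xCD

Derivation:
After byte 1 (0xD1): reg=0x39
After byte 2 (0x67): reg=0x9D
After byte 3 (0x12): reg=0xA4
After byte 4 (0xAB): reg=0x2D
After byte 5 (0x42): reg=0x0A
After byte 6 (0x71): reg=0x66
After byte 7 (0x49): reg=0xCD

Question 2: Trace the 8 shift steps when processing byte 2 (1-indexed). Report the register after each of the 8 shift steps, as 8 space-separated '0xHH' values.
After byte 1 (0xD1): reg=0x39
Register before byte 2: 0x39
After XOR with byte 0x67: 0x5E

Answer: 0xBC 0x7F 0xFE 0xFB 0xF1 0xE5 0xCD 0x9D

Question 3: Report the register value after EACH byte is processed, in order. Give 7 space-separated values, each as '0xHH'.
0x39 0x9D 0xA4 0x2D 0x0A 0x66 0xCD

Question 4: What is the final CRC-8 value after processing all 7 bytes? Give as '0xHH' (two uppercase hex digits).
Answer: 0xCD

Derivation:
After byte 1 (0xD1): reg=0x39
After byte 2 (0x67): reg=0x9D
After byte 3 (0x12): reg=0xA4
After byte 4 (0xAB): reg=0x2D
After byte 5 (0x42): reg=0x0A
After byte 6 (0x71): reg=0x66
After byte 7 (0x49): reg=0xCD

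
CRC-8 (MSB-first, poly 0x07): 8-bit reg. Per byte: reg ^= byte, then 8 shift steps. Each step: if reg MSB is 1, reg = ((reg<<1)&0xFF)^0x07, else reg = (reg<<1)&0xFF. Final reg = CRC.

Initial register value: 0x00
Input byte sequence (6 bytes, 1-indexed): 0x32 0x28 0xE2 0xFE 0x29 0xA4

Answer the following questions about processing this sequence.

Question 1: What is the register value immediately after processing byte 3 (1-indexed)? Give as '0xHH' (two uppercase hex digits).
Answer: 0x91

Derivation:
After byte 1 (0x32): reg=0x9E
After byte 2 (0x28): reg=0x0B
After byte 3 (0xE2): reg=0x91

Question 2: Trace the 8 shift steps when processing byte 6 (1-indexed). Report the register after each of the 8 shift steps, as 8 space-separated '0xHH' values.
After byte 1 (0x32): reg=0x9E
After byte 2 (0x28): reg=0x0B
After byte 3 (0xE2): reg=0x91
After byte 4 (0xFE): reg=0x0A
After byte 5 (0x29): reg=0xE9
Register before byte 6: 0xE9
After XOR with byte 0xA4: 0x4D

Answer: 0x9A 0x33 0x66 0xCC 0x9F 0x39 0x72 0xE4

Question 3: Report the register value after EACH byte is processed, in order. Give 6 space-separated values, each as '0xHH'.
0x9E 0x0B 0x91 0x0A 0xE9 0xE4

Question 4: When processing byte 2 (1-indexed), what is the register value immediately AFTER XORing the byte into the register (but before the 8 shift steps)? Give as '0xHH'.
Answer: 0xB6

Derivation:
Register before byte 2: 0x9E
Byte 2: 0x28
0x9E XOR 0x28 = 0xB6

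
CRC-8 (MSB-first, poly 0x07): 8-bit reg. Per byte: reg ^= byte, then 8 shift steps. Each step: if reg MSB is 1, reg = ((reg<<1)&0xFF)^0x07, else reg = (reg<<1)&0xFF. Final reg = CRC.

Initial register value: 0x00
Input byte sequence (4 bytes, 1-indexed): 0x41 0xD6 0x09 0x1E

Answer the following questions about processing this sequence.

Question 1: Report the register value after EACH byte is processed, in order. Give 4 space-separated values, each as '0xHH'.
0xC0 0x62 0x16 0x38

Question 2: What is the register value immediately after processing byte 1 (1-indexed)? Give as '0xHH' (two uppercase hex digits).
After byte 1 (0x41): reg=0xC0

Answer: 0xC0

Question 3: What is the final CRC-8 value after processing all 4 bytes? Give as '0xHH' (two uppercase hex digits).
Answer: 0x38

Derivation:
After byte 1 (0x41): reg=0xC0
After byte 2 (0xD6): reg=0x62
After byte 3 (0x09): reg=0x16
After byte 4 (0x1E): reg=0x38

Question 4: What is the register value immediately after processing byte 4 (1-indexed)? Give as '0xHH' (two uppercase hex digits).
After byte 1 (0x41): reg=0xC0
After byte 2 (0xD6): reg=0x62
After byte 3 (0x09): reg=0x16
After byte 4 (0x1E): reg=0x38

Answer: 0x38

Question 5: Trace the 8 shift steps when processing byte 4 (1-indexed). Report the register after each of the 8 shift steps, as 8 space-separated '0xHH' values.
After byte 1 (0x41): reg=0xC0
After byte 2 (0xD6): reg=0x62
After byte 3 (0x09): reg=0x16
Register before byte 4: 0x16
After XOR with byte 0x1E: 0x08

Answer: 0x10 0x20 0x40 0x80 0x07 0x0E 0x1C 0x38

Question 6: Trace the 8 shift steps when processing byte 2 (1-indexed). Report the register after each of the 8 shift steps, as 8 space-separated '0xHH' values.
After byte 1 (0x41): reg=0xC0
Register before byte 2: 0xC0
After XOR with byte 0xD6: 0x16

Answer: 0x2C 0x58 0xB0 0x67 0xCE 0x9B 0x31 0x62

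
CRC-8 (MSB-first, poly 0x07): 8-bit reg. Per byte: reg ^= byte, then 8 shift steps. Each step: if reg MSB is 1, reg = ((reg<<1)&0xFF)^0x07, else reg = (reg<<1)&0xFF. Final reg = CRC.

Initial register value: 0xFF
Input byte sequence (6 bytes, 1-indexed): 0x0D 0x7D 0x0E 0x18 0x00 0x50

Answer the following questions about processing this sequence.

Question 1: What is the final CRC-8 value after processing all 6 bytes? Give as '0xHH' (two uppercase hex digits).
Answer: 0x87

Derivation:
After byte 1 (0x0D): reg=0xD0
After byte 2 (0x7D): reg=0x4A
After byte 3 (0x0E): reg=0xDB
After byte 4 (0x18): reg=0x47
After byte 5 (0x00): reg=0xD2
After byte 6 (0x50): reg=0x87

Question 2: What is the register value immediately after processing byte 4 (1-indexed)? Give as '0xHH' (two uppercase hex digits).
After byte 1 (0x0D): reg=0xD0
After byte 2 (0x7D): reg=0x4A
After byte 3 (0x0E): reg=0xDB
After byte 4 (0x18): reg=0x47

Answer: 0x47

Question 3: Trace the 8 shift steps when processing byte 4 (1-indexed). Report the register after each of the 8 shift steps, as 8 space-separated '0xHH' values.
After byte 1 (0x0D): reg=0xD0
After byte 2 (0x7D): reg=0x4A
After byte 3 (0x0E): reg=0xDB
Register before byte 4: 0xDB
After XOR with byte 0x18: 0xC3

Answer: 0x81 0x05 0x0A 0x14 0x28 0x50 0xA0 0x47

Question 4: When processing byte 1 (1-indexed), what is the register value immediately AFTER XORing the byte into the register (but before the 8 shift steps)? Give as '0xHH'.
Answer: 0xF2

Derivation:
Register before byte 1: 0xFF
Byte 1: 0x0D
0xFF XOR 0x0D = 0xF2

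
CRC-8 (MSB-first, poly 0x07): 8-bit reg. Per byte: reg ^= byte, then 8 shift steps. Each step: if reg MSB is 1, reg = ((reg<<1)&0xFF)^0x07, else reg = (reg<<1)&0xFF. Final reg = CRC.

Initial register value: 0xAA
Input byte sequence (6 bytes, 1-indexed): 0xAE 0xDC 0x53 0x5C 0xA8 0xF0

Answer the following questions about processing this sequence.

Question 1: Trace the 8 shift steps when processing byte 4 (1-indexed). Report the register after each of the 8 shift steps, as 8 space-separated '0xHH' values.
Answer: 0x1E 0x3C 0x78 0xF0 0xE7 0xC9 0x95 0x2D

Derivation:
After byte 1 (0xAE): reg=0x1C
After byte 2 (0xDC): reg=0x4E
After byte 3 (0x53): reg=0x53
Register before byte 4: 0x53
After XOR with byte 0x5C: 0x0F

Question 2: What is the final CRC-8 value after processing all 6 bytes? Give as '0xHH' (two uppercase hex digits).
After byte 1 (0xAE): reg=0x1C
After byte 2 (0xDC): reg=0x4E
After byte 3 (0x53): reg=0x53
After byte 4 (0x5C): reg=0x2D
After byte 5 (0xA8): reg=0x92
After byte 6 (0xF0): reg=0x29

Answer: 0x29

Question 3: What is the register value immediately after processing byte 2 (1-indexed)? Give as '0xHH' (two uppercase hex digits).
After byte 1 (0xAE): reg=0x1C
After byte 2 (0xDC): reg=0x4E

Answer: 0x4E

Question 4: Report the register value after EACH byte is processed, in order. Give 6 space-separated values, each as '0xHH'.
0x1C 0x4E 0x53 0x2D 0x92 0x29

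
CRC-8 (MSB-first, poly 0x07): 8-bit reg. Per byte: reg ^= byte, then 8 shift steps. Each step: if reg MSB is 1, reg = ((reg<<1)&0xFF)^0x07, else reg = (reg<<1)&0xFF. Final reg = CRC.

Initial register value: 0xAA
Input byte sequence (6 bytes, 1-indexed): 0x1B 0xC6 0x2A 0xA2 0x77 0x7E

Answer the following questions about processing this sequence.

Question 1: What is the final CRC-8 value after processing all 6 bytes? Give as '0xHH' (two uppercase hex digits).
Answer: 0x0C

Derivation:
After byte 1 (0x1B): reg=0x1E
After byte 2 (0xC6): reg=0x06
After byte 3 (0x2A): reg=0xC4
After byte 4 (0xA2): reg=0x35
After byte 5 (0x77): reg=0xC9
After byte 6 (0x7E): reg=0x0C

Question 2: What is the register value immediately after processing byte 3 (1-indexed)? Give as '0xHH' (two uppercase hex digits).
Answer: 0xC4

Derivation:
After byte 1 (0x1B): reg=0x1E
After byte 2 (0xC6): reg=0x06
After byte 3 (0x2A): reg=0xC4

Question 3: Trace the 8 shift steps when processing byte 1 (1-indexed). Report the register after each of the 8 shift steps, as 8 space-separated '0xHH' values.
Register before byte 1: 0xAA
After XOR with byte 0x1B: 0xB1

Answer: 0x65 0xCA 0x93 0x21 0x42 0x84 0x0F 0x1E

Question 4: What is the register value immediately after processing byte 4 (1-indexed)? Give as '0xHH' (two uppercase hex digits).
After byte 1 (0x1B): reg=0x1E
After byte 2 (0xC6): reg=0x06
After byte 3 (0x2A): reg=0xC4
After byte 4 (0xA2): reg=0x35

Answer: 0x35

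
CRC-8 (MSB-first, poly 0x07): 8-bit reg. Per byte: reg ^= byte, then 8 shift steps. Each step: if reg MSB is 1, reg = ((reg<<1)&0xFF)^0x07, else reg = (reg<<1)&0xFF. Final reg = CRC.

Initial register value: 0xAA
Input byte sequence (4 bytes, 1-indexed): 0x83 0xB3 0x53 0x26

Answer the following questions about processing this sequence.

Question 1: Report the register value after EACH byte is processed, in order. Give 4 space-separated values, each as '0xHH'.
0xDF 0x03 0xB7 0xFE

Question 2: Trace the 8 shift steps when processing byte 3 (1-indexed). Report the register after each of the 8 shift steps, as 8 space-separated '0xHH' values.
Answer: 0xA0 0x47 0x8E 0x1B 0x36 0x6C 0xD8 0xB7

Derivation:
After byte 1 (0x83): reg=0xDF
After byte 2 (0xB3): reg=0x03
Register before byte 3: 0x03
After XOR with byte 0x53: 0x50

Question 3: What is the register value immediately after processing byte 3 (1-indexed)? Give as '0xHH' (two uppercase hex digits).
Answer: 0xB7

Derivation:
After byte 1 (0x83): reg=0xDF
After byte 2 (0xB3): reg=0x03
After byte 3 (0x53): reg=0xB7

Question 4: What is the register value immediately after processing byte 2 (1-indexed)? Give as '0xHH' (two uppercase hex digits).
After byte 1 (0x83): reg=0xDF
After byte 2 (0xB3): reg=0x03

Answer: 0x03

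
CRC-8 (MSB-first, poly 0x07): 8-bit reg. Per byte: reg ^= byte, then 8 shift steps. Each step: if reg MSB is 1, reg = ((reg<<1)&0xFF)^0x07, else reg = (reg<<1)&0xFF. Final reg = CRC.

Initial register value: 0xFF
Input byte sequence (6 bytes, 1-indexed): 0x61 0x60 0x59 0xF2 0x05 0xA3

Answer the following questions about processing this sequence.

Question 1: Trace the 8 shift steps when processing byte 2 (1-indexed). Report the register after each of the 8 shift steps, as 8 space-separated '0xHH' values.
Answer: 0x61 0xC2 0x83 0x01 0x02 0x04 0x08 0x10

Derivation:
After byte 1 (0x61): reg=0xD3
Register before byte 2: 0xD3
After XOR with byte 0x60: 0xB3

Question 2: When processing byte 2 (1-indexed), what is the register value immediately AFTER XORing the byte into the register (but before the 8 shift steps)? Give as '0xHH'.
Answer: 0xB3

Derivation:
Register before byte 2: 0xD3
Byte 2: 0x60
0xD3 XOR 0x60 = 0xB3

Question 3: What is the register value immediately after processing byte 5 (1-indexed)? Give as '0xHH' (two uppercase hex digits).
Answer: 0x99

Derivation:
After byte 1 (0x61): reg=0xD3
After byte 2 (0x60): reg=0x10
After byte 3 (0x59): reg=0xF8
After byte 4 (0xF2): reg=0x36
After byte 5 (0x05): reg=0x99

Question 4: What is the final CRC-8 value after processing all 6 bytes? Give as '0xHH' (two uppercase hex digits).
After byte 1 (0x61): reg=0xD3
After byte 2 (0x60): reg=0x10
After byte 3 (0x59): reg=0xF8
After byte 4 (0xF2): reg=0x36
After byte 5 (0x05): reg=0x99
After byte 6 (0xA3): reg=0xA6

Answer: 0xA6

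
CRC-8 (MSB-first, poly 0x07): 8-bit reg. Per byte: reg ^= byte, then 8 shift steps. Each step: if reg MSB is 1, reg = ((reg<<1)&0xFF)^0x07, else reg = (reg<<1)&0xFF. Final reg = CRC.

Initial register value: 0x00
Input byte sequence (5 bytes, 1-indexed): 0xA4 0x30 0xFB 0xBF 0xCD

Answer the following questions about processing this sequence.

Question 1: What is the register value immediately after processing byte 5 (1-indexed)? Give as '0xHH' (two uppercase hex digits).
Answer: 0xB4

Derivation:
After byte 1 (0xA4): reg=0x75
After byte 2 (0x30): reg=0xDC
After byte 3 (0xFB): reg=0xF5
After byte 4 (0xBF): reg=0xF1
After byte 5 (0xCD): reg=0xB4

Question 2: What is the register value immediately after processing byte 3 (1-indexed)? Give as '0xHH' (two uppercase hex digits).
After byte 1 (0xA4): reg=0x75
After byte 2 (0x30): reg=0xDC
After byte 3 (0xFB): reg=0xF5

Answer: 0xF5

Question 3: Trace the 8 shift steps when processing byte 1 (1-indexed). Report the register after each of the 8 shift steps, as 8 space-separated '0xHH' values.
Answer: 0x4F 0x9E 0x3B 0x76 0xEC 0xDF 0xB9 0x75

Derivation:
Register before byte 1: 0x00
After XOR with byte 0xA4: 0xA4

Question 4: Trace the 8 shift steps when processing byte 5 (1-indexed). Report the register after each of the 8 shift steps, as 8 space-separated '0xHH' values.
After byte 1 (0xA4): reg=0x75
After byte 2 (0x30): reg=0xDC
After byte 3 (0xFB): reg=0xF5
After byte 4 (0xBF): reg=0xF1
Register before byte 5: 0xF1
After XOR with byte 0xCD: 0x3C

Answer: 0x78 0xF0 0xE7 0xC9 0x95 0x2D 0x5A 0xB4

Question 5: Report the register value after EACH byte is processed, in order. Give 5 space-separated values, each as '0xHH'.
0x75 0xDC 0xF5 0xF1 0xB4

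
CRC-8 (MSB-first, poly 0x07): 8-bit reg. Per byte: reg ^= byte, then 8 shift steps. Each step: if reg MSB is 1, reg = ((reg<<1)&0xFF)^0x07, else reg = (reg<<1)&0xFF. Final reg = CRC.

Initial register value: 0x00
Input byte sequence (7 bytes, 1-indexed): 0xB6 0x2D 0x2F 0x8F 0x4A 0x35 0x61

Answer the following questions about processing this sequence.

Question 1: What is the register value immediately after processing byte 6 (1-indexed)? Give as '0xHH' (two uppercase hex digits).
Answer: 0x2D

Derivation:
After byte 1 (0xB6): reg=0x0B
After byte 2 (0x2D): reg=0xF2
After byte 3 (0x2F): reg=0x1D
After byte 4 (0x8F): reg=0xF7
After byte 5 (0x4A): reg=0x3A
After byte 6 (0x35): reg=0x2D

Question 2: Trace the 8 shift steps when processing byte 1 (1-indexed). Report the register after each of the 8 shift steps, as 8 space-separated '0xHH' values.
Register before byte 1: 0x00
After XOR with byte 0xB6: 0xB6

Answer: 0x6B 0xD6 0xAB 0x51 0xA2 0x43 0x86 0x0B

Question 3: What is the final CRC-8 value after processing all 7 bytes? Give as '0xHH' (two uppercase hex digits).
After byte 1 (0xB6): reg=0x0B
After byte 2 (0x2D): reg=0xF2
After byte 3 (0x2F): reg=0x1D
After byte 4 (0x8F): reg=0xF7
After byte 5 (0x4A): reg=0x3A
After byte 6 (0x35): reg=0x2D
After byte 7 (0x61): reg=0xE3

Answer: 0xE3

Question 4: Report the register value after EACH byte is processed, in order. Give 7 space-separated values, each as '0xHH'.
0x0B 0xF2 0x1D 0xF7 0x3A 0x2D 0xE3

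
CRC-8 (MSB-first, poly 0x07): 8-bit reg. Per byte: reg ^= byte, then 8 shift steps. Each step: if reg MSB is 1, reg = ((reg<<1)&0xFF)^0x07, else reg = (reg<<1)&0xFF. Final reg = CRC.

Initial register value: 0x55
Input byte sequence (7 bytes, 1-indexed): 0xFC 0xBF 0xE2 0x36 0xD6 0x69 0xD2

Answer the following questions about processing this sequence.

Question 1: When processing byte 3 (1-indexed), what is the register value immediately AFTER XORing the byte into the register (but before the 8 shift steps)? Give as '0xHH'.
Answer: 0x73

Derivation:
Register before byte 3: 0x91
Byte 3: 0xE2
0x91 XOR 0xE2 = 0x73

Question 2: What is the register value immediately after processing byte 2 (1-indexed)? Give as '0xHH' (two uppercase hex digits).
Answer: 0x91

Derivation:
After byte 1 (0xFC): reg=0x56
After byte 2 (0xBF): reg=0x91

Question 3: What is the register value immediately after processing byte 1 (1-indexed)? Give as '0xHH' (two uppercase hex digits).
After byte 1 (0xFC): reg=0x56

Answer: 0x56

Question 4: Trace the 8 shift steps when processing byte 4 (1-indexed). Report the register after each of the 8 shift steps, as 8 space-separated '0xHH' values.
After byte 1 (0xFC): reg=0x56
After byte 2 (0xBF): reg=0x91
After byte 3 (0xE2): reg=0x5E
Register before byte 4: 0x5E
After XOR with byte 0x36: 0x68

Answer: 0xD0 0xA7 0x49 0x92 0x23 0x46 0x8C 0x1F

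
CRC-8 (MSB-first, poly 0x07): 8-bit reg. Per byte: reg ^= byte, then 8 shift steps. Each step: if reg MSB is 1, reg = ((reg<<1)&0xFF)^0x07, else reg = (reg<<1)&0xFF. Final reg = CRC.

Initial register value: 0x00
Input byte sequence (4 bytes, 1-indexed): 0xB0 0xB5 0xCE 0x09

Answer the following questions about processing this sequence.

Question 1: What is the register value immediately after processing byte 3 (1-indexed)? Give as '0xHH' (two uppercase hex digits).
Answer: 0x80

Derivation:
After byte 1 (0xB0): reg=0x19
After byte 2 (0xB5): reg=0x4D
After byte 3 (0xCE): reg=0x80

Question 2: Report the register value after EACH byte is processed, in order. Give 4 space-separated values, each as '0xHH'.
0x19 0x4D 0x80 0xB6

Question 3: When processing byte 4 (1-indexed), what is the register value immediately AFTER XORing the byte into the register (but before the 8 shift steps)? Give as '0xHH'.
Answer: 0x89

Derivation:
Register before byte 4: 0x80
Byte 4: 0x09
0x80 XOR 0x09 = 0x89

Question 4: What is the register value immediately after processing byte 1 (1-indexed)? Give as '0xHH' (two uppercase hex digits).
Answer: 0x19

Derivation:
After byte 1 (0xB0): reg=0x19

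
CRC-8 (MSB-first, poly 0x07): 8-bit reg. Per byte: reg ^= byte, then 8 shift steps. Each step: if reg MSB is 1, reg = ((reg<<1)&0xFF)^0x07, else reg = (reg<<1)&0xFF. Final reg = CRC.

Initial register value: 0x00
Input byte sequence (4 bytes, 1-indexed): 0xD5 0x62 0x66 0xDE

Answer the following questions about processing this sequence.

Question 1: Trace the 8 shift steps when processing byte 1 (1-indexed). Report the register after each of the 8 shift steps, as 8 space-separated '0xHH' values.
Answer: 0xAD 0x5D 0xBA 0x73 0xE6 0xCB 0x91 0x25

Derivation:
Register before byte 1: 0x00
After XOR with byte 0xD5: 0xD5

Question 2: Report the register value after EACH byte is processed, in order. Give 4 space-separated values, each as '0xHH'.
0x25 0xD2 0x05 0x0F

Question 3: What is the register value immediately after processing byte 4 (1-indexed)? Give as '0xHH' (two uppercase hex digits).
Answer: 0x0F

Derivation:
After byte 1 (0xD5): reg=0x25
After byte 2 (0x62): reg=0xD2
After byte 3 (0x66): reg=0x05
After byte 4 (0xDE): reg=0x0F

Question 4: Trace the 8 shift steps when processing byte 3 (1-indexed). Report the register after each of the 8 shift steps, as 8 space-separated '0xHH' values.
After byte 1 (0xD5): reg=0x25
After byte 2 (0x62): reg=0xD2
Register before byte 3: 0xD2
After XOR with byte 0x66: 0xB4

Answer: 0x6F 0xDE 0xBB 0x71 0xE2 0xC3 0x81 0x05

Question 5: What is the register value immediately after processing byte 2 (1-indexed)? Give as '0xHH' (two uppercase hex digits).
After byte 1 (0xD5): reg=0x25
After byte 2 (0x62): reg=0xD2

Answer: 0xD2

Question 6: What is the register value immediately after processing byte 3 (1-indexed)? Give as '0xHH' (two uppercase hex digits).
Answer: 0x05

Derivation:
After byte 1 (0xD5): reg=0x25
After byte 2 (0x62): reg=0xD2
After byte 3 (0x66): reg=0x05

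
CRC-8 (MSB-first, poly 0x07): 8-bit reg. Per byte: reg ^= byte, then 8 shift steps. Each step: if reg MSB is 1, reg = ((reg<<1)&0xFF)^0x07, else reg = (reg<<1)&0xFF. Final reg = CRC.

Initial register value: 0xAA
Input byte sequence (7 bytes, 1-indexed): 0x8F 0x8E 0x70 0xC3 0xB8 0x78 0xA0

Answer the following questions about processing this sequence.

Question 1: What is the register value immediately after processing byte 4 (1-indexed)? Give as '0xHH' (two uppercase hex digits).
After byte 1 (0x8F): reg=0xFB
After byte 2 (0x8E): reg=0x4C
After byte 3 (0x70): reg=0xB4
After byte 4 (0xC3): reg=0x42

Answer: 0x42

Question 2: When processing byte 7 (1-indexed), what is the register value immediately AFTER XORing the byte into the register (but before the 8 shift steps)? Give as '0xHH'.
Answer: 0x59

Derivation:
Register before byte 7: 0xF9
Byte 7: 0xA0
0xF9 XOR 0xA0 = 0x59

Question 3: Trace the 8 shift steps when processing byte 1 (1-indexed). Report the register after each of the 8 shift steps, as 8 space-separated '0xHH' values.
Answer: 0x4A 0x94 0x2F 0x5E 0xBC 0x7F 0xFE 0xFB

Derivation:
Register before byte 1: 0xAA
After XOR with byte 0x8F: 0x25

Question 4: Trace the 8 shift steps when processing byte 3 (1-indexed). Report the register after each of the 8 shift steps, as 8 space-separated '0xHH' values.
Answer: 0x78 0xF0 0xE7 0xC9 0x95 0x2D 0x5A 0xB4

Derivation:
After byte 1 (0x8F): reg=0xFB
After byte 2 (0x8E): reg=0x4C
Register before byte 3: 0x4C
After XOR with byte 0x70: 0x3C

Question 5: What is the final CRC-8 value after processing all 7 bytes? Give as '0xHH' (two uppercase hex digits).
Answer: 0x88

Derivation:
After byte 1 (0x8F): reg=0xFB
After byte 2 (0x8E): reg=0x4C
After byte 3 (0x70): reg=0xB4
After byte 4 (0xC3): reg=0x42
After byte 5 (0xB8): reg=0xE8
After byte 6 (0x78): reg=0xF9
After byte 7 (0xA0): reg=0x88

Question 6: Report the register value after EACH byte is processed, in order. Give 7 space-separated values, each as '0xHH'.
0xFB 0x4C 0xB4 0x42 0xE8 0xF9 0x88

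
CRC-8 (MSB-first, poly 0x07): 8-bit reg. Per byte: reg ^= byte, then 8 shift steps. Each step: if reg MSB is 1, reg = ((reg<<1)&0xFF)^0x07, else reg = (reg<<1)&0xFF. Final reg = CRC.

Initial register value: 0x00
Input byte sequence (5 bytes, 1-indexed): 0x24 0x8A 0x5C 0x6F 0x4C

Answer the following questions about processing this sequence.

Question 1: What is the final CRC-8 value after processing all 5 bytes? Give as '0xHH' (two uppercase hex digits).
After byte 1 (0x24): reg=0xFC
After byte 2 (0x8A): reg=0x45
After byte 3 (0x5C): reg=0x4F
After byte 4 (0x6F): reg=0xE0
After byte 5 (0x4C): reg=0x4D

Answer: 0x4D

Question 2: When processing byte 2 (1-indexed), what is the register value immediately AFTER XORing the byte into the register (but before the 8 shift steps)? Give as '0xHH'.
Answer: 0x76

Derivation:
Register before byte 2: 0xFC
Byte 2: 0x8A
0xFC XOR 0x8A = 0x76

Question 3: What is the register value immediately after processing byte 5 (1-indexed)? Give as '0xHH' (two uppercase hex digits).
After byte 1 (0x24): reg=0xFC
After byte 2 (0x8A): reg=0x45
After byte 3 (0x5C): reg=0x4F
After byte 4 (0x6F): reg=0xE0
After byte 5 (0x4C): reg=0x4D

Answer: 0x4D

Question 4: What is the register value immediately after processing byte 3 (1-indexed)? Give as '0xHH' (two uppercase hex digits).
Answer: 0x4F

Derivation:
After byte 1 (0x24): reg=0xFC
After byte 2 (0x8A): reg=0x45
After byte 3 (0x5C): reg=0x4F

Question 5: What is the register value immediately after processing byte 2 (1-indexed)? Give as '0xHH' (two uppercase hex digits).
Answer: 0x45

Derivation:
After byte 1 (0x24): reg=0xFC
After byte 2 (0x8A): reg=0x45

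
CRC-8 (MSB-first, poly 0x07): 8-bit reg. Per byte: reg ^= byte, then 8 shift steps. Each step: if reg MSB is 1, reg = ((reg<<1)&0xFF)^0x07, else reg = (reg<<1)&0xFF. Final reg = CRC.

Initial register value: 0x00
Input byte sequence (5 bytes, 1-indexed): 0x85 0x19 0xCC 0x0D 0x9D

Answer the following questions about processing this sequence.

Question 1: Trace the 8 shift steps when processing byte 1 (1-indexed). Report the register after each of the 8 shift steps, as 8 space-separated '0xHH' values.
Answer: 0x0D 0x1A 0x34 0x68 0xD0 0xA7 0x49 0x92

Derivation:
Register before byte 1: 0x00
After XOR with byte 0x85: 0x85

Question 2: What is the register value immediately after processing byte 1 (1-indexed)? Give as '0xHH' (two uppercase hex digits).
After byte 1 (0x85): reg=0x92

Answer: 0x92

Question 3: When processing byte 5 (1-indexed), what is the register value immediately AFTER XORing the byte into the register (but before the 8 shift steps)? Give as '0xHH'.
Answer: 0x48

Derivation:
Register before byte 5: 0xD5
Byte 5: 0x9D
0xD5 XOR 0x9D = 0x48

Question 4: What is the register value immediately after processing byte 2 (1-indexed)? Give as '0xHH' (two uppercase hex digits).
After byte 1 (0x85): reg=0x92
After byte 2 (0x19): reg=0xB8

Answer: 0xB8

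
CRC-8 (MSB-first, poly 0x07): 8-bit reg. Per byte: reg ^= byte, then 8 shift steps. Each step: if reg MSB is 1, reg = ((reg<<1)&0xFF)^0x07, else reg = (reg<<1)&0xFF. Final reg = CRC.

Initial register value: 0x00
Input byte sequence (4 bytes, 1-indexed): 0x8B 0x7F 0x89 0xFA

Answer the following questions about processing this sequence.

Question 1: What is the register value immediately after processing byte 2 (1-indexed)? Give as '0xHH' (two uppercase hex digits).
After byte 1 (0x8B): reg=0xB8
After byte 2 (0x7F): reg=0x5B

Answer: 0x5B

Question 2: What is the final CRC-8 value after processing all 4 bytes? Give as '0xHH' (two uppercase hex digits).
Answer: 0x78

Derivation:
After byte 1 (0x8B): reg=0xB8
After byte 2 (0x7F): reg=0x5B
After byte 3 (0x89): reg=0x30
After byte 4 (0xFA): reg=0x78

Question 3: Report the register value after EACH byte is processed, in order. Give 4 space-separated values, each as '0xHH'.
0xB8 0x5B 0x30 0x78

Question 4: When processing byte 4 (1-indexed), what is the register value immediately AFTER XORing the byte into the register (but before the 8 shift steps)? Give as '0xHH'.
Answer: 0xCA

Derivation:
Register before byte 4: 0x30
Byte 4: 0xFA
0x30 XOR 0xFA = 0xCA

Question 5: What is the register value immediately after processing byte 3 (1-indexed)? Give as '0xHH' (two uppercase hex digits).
Answer: 0x30

Derivation:
After byte 1 (0x8B): reg=0xB8
After byte 2 (0x7F): reg=0x5B
After byte 3 (0x89): reg=0x30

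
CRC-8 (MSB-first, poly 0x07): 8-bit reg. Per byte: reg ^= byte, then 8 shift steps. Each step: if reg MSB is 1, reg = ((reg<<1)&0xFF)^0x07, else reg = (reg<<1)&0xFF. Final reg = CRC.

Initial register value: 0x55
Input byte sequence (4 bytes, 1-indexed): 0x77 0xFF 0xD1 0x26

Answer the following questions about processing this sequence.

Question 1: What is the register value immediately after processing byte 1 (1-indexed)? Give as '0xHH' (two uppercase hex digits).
After byte 1 (0x77): reg=0xEE

Answer: 0xEE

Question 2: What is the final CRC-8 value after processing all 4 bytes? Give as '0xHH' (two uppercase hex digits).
After byte 1 (0x77): reg=0xEE
After byte 2 (0xFF): reg=0x77
After byte 3 (0xD1): reg=0x7B
After byte 4 (0x26): reg=0x94

Answer: 0x94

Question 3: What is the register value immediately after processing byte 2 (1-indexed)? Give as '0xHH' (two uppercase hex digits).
Answer: 0x77

Derivation:
After byte 1 (0x77): reg=0xEE
After byte 2 (0xFF): reg=0x77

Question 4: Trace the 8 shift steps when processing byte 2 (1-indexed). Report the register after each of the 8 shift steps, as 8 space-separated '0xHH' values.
After byte 1 (0x77): reg=0xEE
Register before byte 2: 0xEE
After XOR with byte 0xFF: 0x11

Answer: 0x22 0x44 0x88 0x17 0x2E 0x5C 0xB8 0x77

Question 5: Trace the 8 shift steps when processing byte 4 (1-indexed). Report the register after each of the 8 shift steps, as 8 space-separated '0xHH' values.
After byte 1 (0x77): reg=0xEE
After byte 2 (0xFF): reg=0x77
After byte 3 (0xD1): reg=0x7B
Register before byte 4: 0x7B
After XOR with byte 0x26: 0x5D

Answer: 0xBA 0x73 0xE6 0xCB 0x91 0x25 0x4A 0x94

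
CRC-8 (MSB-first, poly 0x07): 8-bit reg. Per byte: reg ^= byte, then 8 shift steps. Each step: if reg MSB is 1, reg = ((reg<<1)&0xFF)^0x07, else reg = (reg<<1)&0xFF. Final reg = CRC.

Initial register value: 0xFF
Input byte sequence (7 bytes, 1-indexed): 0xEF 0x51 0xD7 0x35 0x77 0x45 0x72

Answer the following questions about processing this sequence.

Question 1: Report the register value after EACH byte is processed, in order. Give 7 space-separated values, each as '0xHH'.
0x70 0xE7 0x90 0x72 0x1B 0x9D 0x83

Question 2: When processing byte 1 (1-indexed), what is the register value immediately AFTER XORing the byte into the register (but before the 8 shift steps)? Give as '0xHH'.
Register before byte 1: 0xFF
Byte 1: 0xEF
0xFF XOR 0xEF = 0x10

Answer: 0x10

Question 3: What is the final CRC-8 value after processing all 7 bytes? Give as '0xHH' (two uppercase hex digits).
Answer: 0x83

Derivation:
After byte 1 (0xEF): reg=0x70
After byte 2 (0x51): reg=0xE7
After byte 3 (0xD7): reg=0x90
After byte 4 (0x35): reg=0x72
After byte 5 (0x77): reg=0x1B
After byte 6 (0x45): reg=0x9D
After byte 7 (0x72): reg=0x83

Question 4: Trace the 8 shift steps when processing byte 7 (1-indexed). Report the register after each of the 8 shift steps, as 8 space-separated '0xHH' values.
After byte 1 (0xEF): reg=0x70
After byte 2 (0x51): reg=0xE7
After byte 3 (0xD7): reg=0x90
After byte 4 (0x35): reg=0x72
After byte 5 (0x77): reg=0x1B
After byte 6 (0x45): reg=0x9D
Register before byte 7: 0x9D
After XOR with byte 0x72: 0xEF

Answer: 0xD9 0xB5 0x6D 0xDA 0xB3 0x61 0xC2 0x83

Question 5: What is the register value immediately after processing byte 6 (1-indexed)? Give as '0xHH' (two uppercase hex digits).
After byte 1 (0xEF): reg=0x70
After byte 2 (0x51): reg=0xE7
After byte 3 (0xD7): reg=0x90
After byte 4 (0x35): reg=0x72
After byte 5 (0x77): reg=0x1B
After byte 6 (0x45): reg=0x9D

Answer: 0x9D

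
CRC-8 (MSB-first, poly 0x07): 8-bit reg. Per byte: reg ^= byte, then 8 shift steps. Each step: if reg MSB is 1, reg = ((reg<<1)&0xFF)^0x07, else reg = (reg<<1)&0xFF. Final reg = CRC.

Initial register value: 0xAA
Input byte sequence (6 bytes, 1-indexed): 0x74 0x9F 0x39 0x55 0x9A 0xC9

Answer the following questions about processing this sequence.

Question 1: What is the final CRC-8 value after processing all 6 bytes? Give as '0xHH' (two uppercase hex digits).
After byte 1 (0x74): reg=0x14
After byte 2 (0x9F): reg=0xB8
After byte 3 (0x39): reg=0x8E
After byte 4 (0x55): reg=0x0F
After byte 5 (0x9A): reg=0xE2
After byte 6 (0xC9): reg=0xD1

Answer: 0xD1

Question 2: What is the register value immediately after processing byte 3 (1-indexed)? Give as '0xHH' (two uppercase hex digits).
Answer: 0x8E

Derivation:
After byte 1 (0x74): reg=0x14
After byte 2 (0x9F): reg=0xB8
After byte 3 (0x39): reg=0x8E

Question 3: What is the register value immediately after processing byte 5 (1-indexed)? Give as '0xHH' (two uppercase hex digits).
After byte 1 (0x74): reg=0x14
After byte 2 (0x9F): reg=0xB8
After byte 3 (0x39): reg=0x8E
After byte 4 (0x55): reg=0x0F
After byte 5 (0x9A): reg=0xE2

Answer: 0xE2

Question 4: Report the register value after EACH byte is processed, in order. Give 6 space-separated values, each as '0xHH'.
0x14 0xB8 0x8E 0x0F 0xE2 0xD1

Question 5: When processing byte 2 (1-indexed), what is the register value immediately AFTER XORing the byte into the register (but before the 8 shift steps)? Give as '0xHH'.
Register before byte 2: 0x14
Byte 2: 0x9F
0x14 XOR 0x9F = 0x8B

Answer: 0x8B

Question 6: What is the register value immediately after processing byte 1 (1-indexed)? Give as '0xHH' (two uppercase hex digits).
Answer: 0x14

Derivation:
After byte 1 (0x74): reg=0x14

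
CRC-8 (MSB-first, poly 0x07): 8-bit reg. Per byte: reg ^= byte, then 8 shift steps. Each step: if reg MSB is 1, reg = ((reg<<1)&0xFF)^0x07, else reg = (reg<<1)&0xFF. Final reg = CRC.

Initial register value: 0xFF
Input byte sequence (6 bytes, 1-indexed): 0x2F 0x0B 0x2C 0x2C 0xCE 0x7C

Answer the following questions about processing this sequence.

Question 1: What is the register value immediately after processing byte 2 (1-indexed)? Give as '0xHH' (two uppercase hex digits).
Answer: 0x8B

Derivation:
After byte 1 (0x2F): reg=0x3E
After byte 2 (0x0B): reg=0x8B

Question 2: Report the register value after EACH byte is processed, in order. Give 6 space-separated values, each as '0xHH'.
0x3E 0x8B 0x7C 0xB7 0x68 0x6C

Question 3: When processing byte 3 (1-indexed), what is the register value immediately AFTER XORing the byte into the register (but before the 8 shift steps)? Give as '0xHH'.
Register before byte 3: 0x8B
Byte 3: 0x2C
0x8B XOR 0x2C = 0xA7

Answer: 0xA7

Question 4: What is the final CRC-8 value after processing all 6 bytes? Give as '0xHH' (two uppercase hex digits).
Answer: 0x6C

Derivation:
After byte 1 (0x2F): reg=0x3E
After byte 2 (0x0B): reg=0x8B
After byte 3 (0x2C): reg=0x7C
After byte 4 (0x2C): reg=0xB7
After byte 5 (0xCE): reg=0x68
After byte 6 (0x7C): reg=0x6C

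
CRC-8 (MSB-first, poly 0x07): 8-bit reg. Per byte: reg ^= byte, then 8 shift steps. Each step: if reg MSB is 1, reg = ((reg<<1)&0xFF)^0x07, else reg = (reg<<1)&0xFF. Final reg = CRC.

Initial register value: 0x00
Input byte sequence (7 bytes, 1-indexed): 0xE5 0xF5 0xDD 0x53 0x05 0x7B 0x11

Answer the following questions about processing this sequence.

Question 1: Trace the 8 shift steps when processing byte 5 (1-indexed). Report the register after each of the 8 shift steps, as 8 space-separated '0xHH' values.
Answer: 0xDC 0xBF 0x79 0xF2 0xE3 0xC1 0x85 0x0D

Derivation:
After byte 1 (0xE5): reg=0xB5
After byte 2 (0xF5): reg=0xC7
After byte 3 (0xDD): reg=0x46
After byte 4 (0x53): reg=0x6B
Register before byte 5: 0x6B
After XOR with byte 0x05: 0x6E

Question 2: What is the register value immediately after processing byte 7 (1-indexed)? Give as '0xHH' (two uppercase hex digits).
Answer: 0xAB

Derivation:
After byte 1 (0xE5): reg=0xB5
After byte 2 (0xF5): reg=0xC7
After byte 3 (0xDD): reg=0x46
After byte 4 (0x53): reg=0x6B
After byte 5 (0x05): reg=0x0D
After byte 6 (0x7B): reg=0x45
After byte 7 (0x11): reg=0xAB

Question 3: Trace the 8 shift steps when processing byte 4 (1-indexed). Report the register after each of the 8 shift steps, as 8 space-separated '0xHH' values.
After byte 1 (0xE5): reg=0xB5
After byte 2 (0xF5): reg=0xC7
After byte 3 (0xDD): reg=0x46
Register before byte 4: 0x46
After XOR with byte 0x53: 0x15

Answer: 0x2A 0x54 0xA8 0x57 0xAE 0x5B 0xB6 0x6B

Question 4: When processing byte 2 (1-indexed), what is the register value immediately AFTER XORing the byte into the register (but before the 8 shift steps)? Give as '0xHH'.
Answer: 0x40

Derivation:
Register before byte 2: 0xB5
Byte 2: 0xF5
0xB5 XOR 0xF5 = 0x40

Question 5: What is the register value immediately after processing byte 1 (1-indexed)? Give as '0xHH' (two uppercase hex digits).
After byte 1 (0xE5): reg=0xB5

Answer: 0xB5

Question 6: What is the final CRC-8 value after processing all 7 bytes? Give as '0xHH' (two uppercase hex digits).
After byte 1 (0xE5): reg=0xB5
After byte 2 (0xF5): reg=0xC7
After byte 3 (0xDD): reg=0x46
After byte 4 (0x53): reg=0x6B
After byte 5 (0x05): reg=0x0D
After byte 6 (0x7B): reg=0x45
After byte 7 (0x11): reg=0xAB

Answer: 0xAB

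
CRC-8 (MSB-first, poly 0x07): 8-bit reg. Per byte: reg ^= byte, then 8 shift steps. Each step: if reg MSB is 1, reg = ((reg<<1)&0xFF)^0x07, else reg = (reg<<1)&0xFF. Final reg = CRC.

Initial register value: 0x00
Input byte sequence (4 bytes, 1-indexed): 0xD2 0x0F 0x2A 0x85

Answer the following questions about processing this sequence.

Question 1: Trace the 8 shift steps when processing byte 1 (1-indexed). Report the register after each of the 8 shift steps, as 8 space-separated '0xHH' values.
Register before byte 1: 0x00
After XOR with byte 0xD2: 0xD2

Answer: 0xA3 0x41 0x82 0x03 0x06 0x0C 0x18 0x30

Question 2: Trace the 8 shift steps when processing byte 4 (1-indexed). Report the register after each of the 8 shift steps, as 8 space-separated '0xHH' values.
After byte 1 (0xD2): reg=0x30
After byte 2 (0x0F): reg=0xBD
After byte 3 (0x2A): reg=0xEC
Register before byte 4: 0xEC
After XOR with byte 0x85: 0x69

Answer: 0xD2 0xA3 0x41 0x82 0x03 0x06 0x0C 0x18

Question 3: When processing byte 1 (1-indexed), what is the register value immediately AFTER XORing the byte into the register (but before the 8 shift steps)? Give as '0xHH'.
Answer: 0xD2

Derivation:
Register before byte 1: 0x00
Byte 1: 0xD2
0x00 XOR 0xD2 = 0xD2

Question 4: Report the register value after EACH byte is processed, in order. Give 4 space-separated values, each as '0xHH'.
0x30 0xBD 0xEC 0x18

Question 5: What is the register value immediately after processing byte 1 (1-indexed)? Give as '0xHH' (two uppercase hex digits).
Answer: 0x30

Derivation:
After byte 1 (0xD2): reg=0x30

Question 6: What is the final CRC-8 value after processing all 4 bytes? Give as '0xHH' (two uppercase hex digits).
After byte 1 (0xD2): reg=0x30
After byte 2 (0x0F): reg=0xBD
After byte 3 (0x2A): reg=0xEC
After byte 4 (0x85): reg=0x18

Answer: 0x18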